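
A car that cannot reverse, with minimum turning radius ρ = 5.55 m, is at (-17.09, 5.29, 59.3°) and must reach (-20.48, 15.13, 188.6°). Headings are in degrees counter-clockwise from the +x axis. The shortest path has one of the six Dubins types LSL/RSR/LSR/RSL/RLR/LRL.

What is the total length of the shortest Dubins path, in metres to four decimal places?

Let ψ = atan2(Δy, Δx) = atan2(9.84, -3.39) = 109.0095° be the start→goal bearing.
Normalize: d = |goal − start| / ρ = 10.407579/5.55 = 1.875239, α = (θ_start − ψ) mod 360° = 310.2905° = 5.415592 rad, β = (θ_goal − ψ) mod 360° = 79.5905° = 1.389117 rad.
Common terms: sin α = -0.762775, cos α = 0.646664, sin β = 0.983542, cos β = 0.180681, cos(α−β) = -0.633381, d² = 3.516523. Work in radians in the unit-radius frame; every candidate has L = ρ·(t + p + q).
LSL: p² = 2 + d² − 2cos(α−β) + 2d(sin α − sin β) = 0.233761; p = √p² = 0.483488; φ = atan2(cos β − cos α, d + sin α − sin β) = -1.300879 rad; t = (φ − α) mod 2π = 5.849899 rad, q = (β − φ) mod 2π = 2.689997 rad → L = 5.55·(5.849899 + 0.483488 + 2.689997) = 5.55·9.023384 = 50.079782 m
RSR: p² = 2 + d² − 2cos(α−β) + 2d(sin β − sin α) = 13.332809; p = √p² = 3.651412; φ = atan2(cos α − cos β, d − sin α + sin β) = 0.127966 rad; t = (α − φ) mod 2π = 5.287626 rad, q = (φ − β) mod 2π = 5.022034 rad → L = 5.55·(5.287626 + 3.651412 + 5.022034) = 5.55·13.961072 = 77.483948 m
LSR: p² = d² − 2 + 2cos(α−β) + 2d(sin α + sin β) = 1.077742; p = √p² = 1.038143; φ = atan2(−cos α − cos β, d + sin α + sin β) − atan2(−2, p) = 0.716058 rad; t = (φ − α) mod 2π = 1.583651 rad, q = (φ − β) mod 2π = 5.610126 rad → L = 5.55·(1.583651 + 1.038143 + 5.610126) = 5.55·8.231920 = 45.687159 m
RSL: p² = d² − 2 + 2cos(α−β) − 2d(sin α + sin β) = -0.578219 < 0 → infeasible
RLR: c = (6 − d² + 2cos(α−β) + 2d(sin α − sin β))/8 = -0.666601; p = 2π − arccos c = 3.982749 rad; φ = atan2(cos α − cos β, d − sin α + sin β) = 0.127966 rad; t = (α − φ + p/2) mod 2π = 0.995815 rad, q = (α − β − t + p) mod 2π = 0.730224 rad → L = 5.55·(0.995815 + 3.982749 + 0.730224) = 5.55·5.708788 = 31.683773 m
LRL: c = (6 − d² + 2cos(α−β) − 2d(sin α − sin β))/8 = 0.970780; p = 2π − arccos c = 6.040849 rad; φ = atan2(cos β − cos α, d + sin α − sin β) = -1.300879 rad; t = (φ − α + p/2) mod 2π = 2.587139 rad, q = (β − α − t + p) mod 2π = 5.710421 rad → L = 5.55·(2.587139 + 6.040849 + 5.710421) = 5.55·14.338408 = 79.578165 m
Shortest: RLR with L = 31.683773 m ≈ 31.6838 m

31.6838 m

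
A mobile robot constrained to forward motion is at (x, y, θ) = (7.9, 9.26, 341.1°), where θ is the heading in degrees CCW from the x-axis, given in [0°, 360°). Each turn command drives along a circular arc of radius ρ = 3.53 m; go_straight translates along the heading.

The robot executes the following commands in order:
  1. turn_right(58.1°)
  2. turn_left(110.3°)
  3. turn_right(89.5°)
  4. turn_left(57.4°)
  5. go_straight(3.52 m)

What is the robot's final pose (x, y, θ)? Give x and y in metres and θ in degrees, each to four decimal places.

set_pose: (x, y, θ) = (7.9000, 9.2600, 341.1000°), ρ = 3.53
turn_right(58.1°): centre at ρ to the right, rotate −58.1° → (10.1961, 6.7144, 283.0000°)
turn_left(110.3°): centre at ρ to the left, rotate +110.3° → (15.5737, 4.5581, 393.3000° ≡ 33.3000°)
turn_right(89.5°): centre at ρ to the right, rotate −89.5° → (20.4451, 3.5714, -56.2000° ≡ 303.8000°)
turn_left(57.4°): centre at ρ to the left, rotate +57.4° → (23.4524, 2.0059, 361.2000° ≡ 1.2000°)
go_straight(3.52): x += 3.52·cos θ, y += 3.52·sin θ → (26.9716, 2.0796, 1.2000°)

(26.9716, 2.0796, 1.2000°)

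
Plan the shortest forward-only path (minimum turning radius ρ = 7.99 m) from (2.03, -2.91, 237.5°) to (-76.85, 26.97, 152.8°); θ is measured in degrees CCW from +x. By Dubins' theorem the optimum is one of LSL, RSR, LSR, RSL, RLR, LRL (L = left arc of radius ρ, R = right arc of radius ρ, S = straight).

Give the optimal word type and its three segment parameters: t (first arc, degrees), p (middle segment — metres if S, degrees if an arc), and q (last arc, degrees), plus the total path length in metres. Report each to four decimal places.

RSR: t = 83.0176°, p = 75.8921 m, q = 1.6824°, L = 87.7037 m

Let ψ = atan2(Δy, Δx) = atan2(29.88, -78.88) = 159.2531° be the start→goal bearing.
Normalize: d = |goal − start| / ρ = 84.349682/7.99 = 10.556906, α = (θ_start − ψ) mod 360° = 78.2469° = 1.365665 rad, β = (θ_goal − ψ) mod 360° = 353.5469° = 6.170557 rad.
Common terms: sin α = 0.979034, cos α = 0.203696, sin β = -0.112391, cos β = 0.993664, cos(α−β) = 0.092371, d² = 111.448272. Work in radians in the unit-radius frame; every candidate has L = ρ·(t + p + q).
LSL: p² = 2 + d² − 2cos(α−β) + 2d(sin α − sin β) = 136.307674; p = √p² = 11.675088; φ = atan2(cos β − cos α, d + sin α − sin β) = 0.067714 rad; t = (φ − α) mod 2π = 4.985235 rad, q = (β − φ) mod 2π = 6.102842 rad → L = 7.99·(4.985235 + 11.675088 + 6.102842) = 7.99·22.763164 = 181.877684 m
RSR: p² = 2 + d² − 2cos(α−β) + 2d(sin β − sin α) = 90.219387; p = √p² = 9.498389; φ = atan2(cos α − cos β, d − sin α + sin β) = -0.083265 rad; t = (α − φ) mod 2π = 1.448930 rad, q = (φ − β) mod 2π = 0.029364 rad → L = 7.99·(1.448930 + 9.498389 + 0.029364) = 7.99·10.976683 = 87.703693 m
LSR: p² = d² − 2 + 2cos(α−β) + 2d(sin α + sin β) = 127.931162; p = √p² = 11.310666; φ = atan2(−cos α − cos β, d + sin α + sin β) − atan2(−2, p) = 0.070581 rad; t = (φ − α) mod 2π = 4.988102 rad, q = (φ − β) mod 2π = 0.183210 rad → L = 7.99·(4.988102 + 11.310666 + 0.183210) = 7.99·16.481978 = 131.691001 m
RSL: p² = d² − 2 + 2cos(α−β) − 2d(sin α + sin β) = 91.334863; p = √p² = 9.556928; φ = atan2(cos α + cos β, d − sin α − sin β) − atan2(2, p) = -0.083355 rad; t = (α − φ) mod 2π = 1.449020 rad, q = (β − φ) mod 2π = 6.253912 rad → L = 7.99·(1.449020 + 9.556928 + 6.253912) = 7.99·17.259859 = 137.906277 m
RLR: c = (6 − d² + 2cos(α−β) + 2d(sin α − sin β))/8 = -10.277423, |c| > 1 → infeasible
LRL: c = (6 − d² + 2cos(α−β) − 2d(sin α − sin β))/8 = -16.038459, |c| > 1 → infeasible
Shortest: RSR with L = 87.703693 m ≈ 87.7037 m
Convert RSR to answer units (arcs ×180/π): t = 1.448930·180/π = 83.0176°, p = ρ·p = 7.99·9.498389 = 75.8921 m, q = 0.029364·180/π = 1.6824°, L = 87.7037 m.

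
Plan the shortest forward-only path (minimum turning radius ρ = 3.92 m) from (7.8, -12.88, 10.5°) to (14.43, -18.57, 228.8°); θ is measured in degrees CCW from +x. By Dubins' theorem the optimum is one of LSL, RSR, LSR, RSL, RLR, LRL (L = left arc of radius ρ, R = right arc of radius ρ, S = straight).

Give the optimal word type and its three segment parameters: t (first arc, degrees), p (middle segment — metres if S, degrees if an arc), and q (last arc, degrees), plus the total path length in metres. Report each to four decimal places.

Let ψ = atan2(Δy, Δx) = atan2(-5.69, 6.63) = -40.6369° be the start→goal bearing.
Normalize: d = |goal − start| / ρ = 8.736876/3.92 = 2.228795, α = (θ_start − ψ) mod 360° = 51.1369° = 0.892507 rad, β = (θ_goal − ψ) mod 360° = 269.4369° = 4.702560 rad.
Common terms: sin α = 0.778647, cos α = 0.627462, sin β = -0.999952, cos β = -0.009828, cos(α−β) = -0.784776, d² = 4.967527. Work in radians in the unit-radius frame; every candidate has L = ρ·(t + p + q).
LSL: p² = 2 + d² − 2cos(α−β) + 2d(sin α − sin β) = 16.465342; p = √p² = 4.057751; φ = atan2(cos β − cos α, d + sin α − sin β) = -0.157708 rad; t = (φ − α) mod 2π = 5.232971 rad, q = (β − φ) mod 2π = 4.860268 rad → L = 3.92·(5.232971 + 4.057751 + 4.860268) = 3.92·14.150990 = 55.471881 m
RSR: p² = 2 + d² − 2cos(α−β) + 2d(sin β − sin α) = 0.608816; p = √p² = 0.780267; φ = atan2(cos α − cos β, d − sin α + sin β) = 0.955773 rad; t = (α − φ) mod 2π = 6.219919 rad, q = (φ − β) mod 2π = 2.536398 rad → L = 3.92·(6.219919 + 0.780267 + 2.536398) = 3.92·9.536584 = 37.383408 m
LSR: p² = d² − 2 + 2cos(α−β) + 2d(sin α + sin β) = 0.411488; p = √p² = 0.641473; φ = atan2(−cos α − cos β, d + sin α + sin β) − atan2(−2, p) = 0.961952 rad; t = (φ − α) mod 2π = 0.069445 rad, q = (φ − β) mod 2π = 2.542577 rad → L = 3.92·(0.069445 + 0.641473 + 2.542577) = 3.92·3.253495 = 12.753700 m
RSL: p² = d² − 2 + 2cos(α−β) − 2d(sin α + sin β) = 2.384459; p = √p² = 1.544170; φ = atan2(cos α + cos β, d − sin α − sin β) − atan2(2, p) = -0.666370 rad; t = (α − φ) mod 2π = 1.558877 rad, q = (β − φ) mod 2π = 5.368930 rad → L = 3.92·(1.558877 + 1.544170 + 5.368930) = 3.92·8.471976 = 33.210147 m
RLR: c = (6 − d² + 2cos(α−β) + 2d(sin α − sin β))/8 = 0.923898; p = 2π − arccos c = 5.890534 rad; φ = atan2(cos α − cos β, d − sin α + sin β) = 0.955773 rad; t = (α − φ + p/2) mod 2π = 2.882000 rad, q = (α − β − t + p) mod 2π = 5.481666 rad → L = 3.92·(2.882000 + 5.890534 + 5.481666) = 3.92·14.254200 = 55.876466 m
LRL: c = (6 − d² + 2cos(α−β) − 2d(sin α − sin β))/8 = -1.058168, |c| > 1 → infeasible
Shortest: LSR with L = 12.753700 m ≈ 12.7537 m
Convert LSR to answer units (arcs ×180/π): t = 0.069445·180/π = 3.9789°, p = ρ·p = 3.92·0.641473 = 2.5146 m, q = 2.542577·180/π = 145.6789°, L = 12.7537 m.

LSR: t = 3.9789°, p = 2.5146 m, q = 145.6789°, L = 12.7537 m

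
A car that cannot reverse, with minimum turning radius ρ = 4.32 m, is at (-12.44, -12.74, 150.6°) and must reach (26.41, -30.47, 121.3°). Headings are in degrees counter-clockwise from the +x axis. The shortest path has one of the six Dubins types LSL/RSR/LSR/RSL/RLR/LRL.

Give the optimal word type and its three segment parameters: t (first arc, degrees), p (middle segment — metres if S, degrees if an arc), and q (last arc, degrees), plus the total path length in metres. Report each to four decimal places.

LSL: t = 185.8986°, p = 40.6515 m, q = 144.8014°, L = 65.5857 m

Let ψ = atan2(Δy, Δx) = atan2(-17.73, 38.85) = -24.5306° be the start→goal bearing.
Normalize: d = |goal − start| / ρ = 42.704513/4.32 = 9.885304, α = (θ_start − ψ) mod 360° = 175.1306° = 3.056605 rad, β = (θ_goal − ψ) mod 360° = 145.8306° = 2.545224 rad.
Common terms: sin α = 0.084885, cos α = -0.996391, sin β = 0.561642, cos β = -0.827380, cos(α−β) = 0.872069, d² = 97.719232. Work in radians in the unit-radius frame; every candidate has L = ρ·(t + p + q).
LSL: p² = 2 + d² − 2cos(α−β) + 2d(sin α − sin β) = 88.549324; p = √p² = 9.410065; φ = atan2(cos β − cos α, d + sin α − sin β) = 0.017962 rad; t = (φ − α) mod 2π = 3.244542 rad, q = (β − φ) mod 2π = 2.527262 rad → L = 4.32·(3.244542 + 9.410065 + 2.527262) = 4.32·15.181869 = 65.585674 m
RSR: p² = 2 + d² − 2cos(α−β) + 2d(sin β − sin α) = 107.400863; p = √p² = 10.363439; φ = atan2(cos α − cos β, d − sin α + sin β) = -0.016309 rad; t = (α − φ) mod 2π = 3.072914 rad, q = (φ − β) mod 2π = 3.721653 rad → L = 4.32·(3.072914 + 10.363439 + 3.721653) = 4.32·17.158006 = 74.122584 m
LSR: p² = d² − 2 + 2cos(α−β) + 2d(sin α + sin β) = 110.245612; p = √p² = 10.499791; φ = atan2(−cos α − cos β, d + sin α + sin β) − atan2(−2, p) = 0.359692 rad; t = (φ − α) mod 2π = 3.586273 rad, q = (φ − β) mod 2π = 4.097654 rad → L = 4.32·(3.586273 + 10.499791 + 4.097654) = 4.32·18.183718 = 78.553660 m
RSL: p² = d² − 2 + 2cos(α−β) − 2d(sin α + sin β) = 84.681129; p = √p² = 9.202235; φ = atan2(cos α + cos β, d − sin α − sin β) − atan2(2, p) = -0.408908 rad; t = (α − φ) mod 2π = 3.465513 rad, q = (β − φ) mod 2π = 2.954132 rad → L = 4.32·(3.465513 + 9.202235 + 2.954132) = 4.32·15.621880 = 67.486523 m
RLR: c = (6 − d² + 2cos(α−β) + 2d(sin α − sin β))/8 = -12.425108, |c| > 1 → infeasible
LRL: c = (6 − d² + 2cos(α−β) − 2d(sin α − sin β))/8 = -10.068666, |c| > 1 → infeasible
Shortest: LSL with L = 65.585674 m ≈ 65.5857 m
Convert LSL to answer units (arcs ×180/π): t = 3.244542·180/π = 185.8986°, p = ρ·p = 4.32·9.410065 = 40.6515 m, q = 2.527262·180/π = 144.8014°, L = 65.5857 m.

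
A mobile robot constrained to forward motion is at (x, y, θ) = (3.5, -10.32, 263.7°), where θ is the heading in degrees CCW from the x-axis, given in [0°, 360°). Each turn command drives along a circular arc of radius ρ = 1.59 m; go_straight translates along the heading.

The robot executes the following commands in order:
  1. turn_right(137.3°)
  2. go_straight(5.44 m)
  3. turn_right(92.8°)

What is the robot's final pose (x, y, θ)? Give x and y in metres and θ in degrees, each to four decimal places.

set_pose: (x, y, θ) = (3.5000, -10.3200, 263.7000°), ρ = 1.59
turn_right(137.3°): centre at ρ to the right, rotate −137.3° → (0.6398, -11.0891, 126.4000°)
go_straight(5.44): x += 5.44·cos θ, y += 5.44·sin θ → (-2.5884, -6.7104, 126.4000°)
turn_right(92.8°): centre at ρ to the right, rotate −92.8° → (-2.1885, -4.4426, 33.6000°)

(-2.1885, -4.4426, 33.6000°)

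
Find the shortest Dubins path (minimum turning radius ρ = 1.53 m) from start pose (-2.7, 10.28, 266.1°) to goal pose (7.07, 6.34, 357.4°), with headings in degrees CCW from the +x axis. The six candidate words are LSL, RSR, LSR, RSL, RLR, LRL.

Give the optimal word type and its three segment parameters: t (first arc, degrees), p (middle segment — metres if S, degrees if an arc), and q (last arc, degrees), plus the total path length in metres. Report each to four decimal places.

Let ψ = atan2(Δy, Δx) = atan2(-3.94, 9.77) = -21.9630° be the start→goal bearing.
Normalize: d = |goal − start| / ρ = 10.534538/1.53 = 6.885319, α = (θ_start − ψ) mod 360° = 288.0630° = 5.027648 rad, β = (θ_goal − ψ) mod 360° = 19.3630° = 0.337948 rad.
Common terms: sin α = -0.950716, cos α = 0.310063, sin β = 0.331552, cos β = 0.943437, cos(α−β) = -0.022687, d² = 47.407621. Work in radians in the unit-radius frame; every candidate has L = ρ·(t + p + q).
LSL: p² = 2 + d² − 2cos(α−β) + 2d(sin α − sin β) = 31.795344; p = √p² = 5.638736; φ = atan2(cos β − cos α, d + sin α − sin β) = 0.112563 rad; t = (φ − α) mod 2π = 1.368101 rad, q = (β − φ) mod 2π = 0.225385 rad → L = 1.53·(1.368101 + 5.638736 + 0.225385) = 1.53·7.232222 = 11.065299 m
RSR: p² = 2 + d² − 2cos(α−β) + 2d(sin β − sin α) = 67.110647; p = √p² = 8.192109; φ = atan2(cos α − cos β, d − sin α + sin β) = -0.077392 rad; t = (α − φ) mod 2π = 5.105040 rad, q = (φ − β) mod 2π = 5.867845 rad → L = 1.53·(5.105040 + 8.192109 + 5.867845) = 1.53·19.164994 = 29.322441 m
LSR: p² = d² − 2 + 2cos(α−β) + 2d(sin α + sin β) = 36.835961; p = √p² = 6.069264; φ = atan2(−cos α − cos β, d + sin α + sin β) − atan2(−2, p) = 0.120886 rad; t = (φ − α) mod 2π = 1.376424 rad, q = (φ − β) mod 2π = 6.066123 rad → L = 1.53·(1.376424 + 6.069264 + 6.066123) = 1.53·13.511811 = 20.673070 m
RSL: p² = d² − 2 + 2cos(α−β) − 2d(sin α + sin β) = 53.888531; p = √p² = 7.340881; φ = atan2(cos α + cos β, d − sin α − sin β) − atan2(2, p) = -0.100486 rad; t = (α − φ) mod 2π = 5.128133 rad, q = (β − φ) mod 2π = 0.438434 rad → L = 1.53·(5.128133 + 7.340881 + 0.438434) = 1.53·12.907448 = 19.748395 m
RLR: c = (6 − d² + 2cos(α−β) + 2d(sin α − sin β))/8 = -7.388831, |c| > 1 → infeasible
LRL: c = (6 − d² + 2cos(α−β) − 2d(sin α − sin β))/8 = -2.974418, |c| > 1 → infeasible
Shortest: LSL with L = 11.065299 m ≈ 11.0653 m
Convert LSL to answer units (arcs ×180/π): t = 1.368101·180/π = 78.3864°, p = ρ·p = 1.53·5.638736 = 8.6273 m, q = 0.225385·180/π = 12.9136°, L = 11.0653 m.

LSL: t = 78.3864°, p = 8.6273 m, q = 12.9136°, L = 11.0653 m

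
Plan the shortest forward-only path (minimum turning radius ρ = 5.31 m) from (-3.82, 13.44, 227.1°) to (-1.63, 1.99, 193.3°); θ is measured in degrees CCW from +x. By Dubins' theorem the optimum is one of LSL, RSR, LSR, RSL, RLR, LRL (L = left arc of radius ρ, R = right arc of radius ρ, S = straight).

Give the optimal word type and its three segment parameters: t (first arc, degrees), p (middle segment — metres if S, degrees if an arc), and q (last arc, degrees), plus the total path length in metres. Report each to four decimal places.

Let ψ = atan2(Δy, Δx) = atan2(-11.45, 2.19) = -79.1720° be the start→goal bearing.
Normalize: d = |goal − start| / ρ = 11.657555/5.31 = 2.195397, α = (θ_start − ψ) mod 360° = 306.2720° = 5.345455 rad, β = (θ_goal − ψ) mod 360° = 272.4720° = 4.755534 rad.
Common terms: sin α = -0.806217, cos α = 0.591620, sin β = -0.999069, cos β = 0.043131, cos(α−β) = 0.830984, d² = 4.819766. Work in radians in the unit-radius frame; every candidate has L = ρ·(t + p + q).
LSL: p² = 2 + d² − 2cos(α−β) + 2d(sin α − sin β) = 6.004571; p = √p² = 2.450423; φ = atan2(cos β − cos α, d + sin α − sin β) = -0.225747 rad; t = (φ − α) mod 2π = 0.711984 rad, q = (β − φ) mod 2π = 4.981280 rad → L = 5.31·(0.711984 + 2.450423 + 4.981280) = 5.31·8.143687 = 43.242976 m
RSR: p² = 2 + d² − 2cos(α−β) + 2d(sin β − sin α) = 4.311023; p = √p² = 2.076300; φ = atan2(cos α − cos β, d − sin α + sin β) = 0.267339 rad; t = (α − φ) mod 2π = 5.078116 rad, q = (φ − β) mod 2π = 1.794991 rad → L = 5.31·(5.078116 + 2.076300 + 1.794991) = 5.31·8.949407 = 47.521351 m
LSR: p² = d² − 2 + 2cos(α−β) + 2d(sin α + sin β) = -3.444905 < 0 → infeasible
RSL: p² = d² − 2 + 2cos(α−β) − 2d(sin α + sin β) = 12.408375; p = √p² = 3.522552; φ = atan2(cos α + cos β, d − sin α − sin β) − atan2(2, p) = -0.359035 rad; t = (α − φ) mod 2π = 5.704490 rad, q = (β − φ) mod 2π = 5.114569 rad → L = 5.31·(5.704490 + 3.522552 + 5.114569) = 5.31·14.341611 = 76.153954 m
RLR: c = (6 − d² + 2cos(α−β) + 2d(sin α − sin β))/8 = 0.461122; p = 2π − arccos c = 5.191648 rad; φ = atan2(cos α − cos β, d − sin α + sin β) = 0.267339 rad; t = (α − φ + p/2) mod 2π = 1.390755 rad, q = (α − β − t + p) mod 2π = 4.390815 rad → L = 5.31·(1.390755 + 5.191648 + 4.390815) = 5.31·10.973218 = 58.267787 m
LRL: c = (6 − d² + 2cos(α−β) − 2d(sin α − sin β))/8 = 0.249429; p = 2π − arccos c = 4.964479 rad; φ = atan2(cos β − cos α, d + sin α − sin β) = -0.225747 rad; t = (φ − α + p/2) mod 2π = 3.194223 rad, q = (β − α − t + p) mod 2π = 1.180335 rad → L = 5.31·(3.194223 + 4.964479 + 1.180335) = 5.31·9.339037 = 49.590287 m
Shortest: LSL with L = 43.242976 m ≈ 43.2430 m
Convert LSL to answer units (arcs ×180/π): t = 0.711984·180/π = 40.7937°, p = ρ·p = 5.31·2.450423 = 13.0117 m, q = 4.981280·180/π = 285.4063°, L = 43.2430 m.

LSL: t = 40.7937°, p = 13.0117 m, q = 285.4063°, L = 43.2430 m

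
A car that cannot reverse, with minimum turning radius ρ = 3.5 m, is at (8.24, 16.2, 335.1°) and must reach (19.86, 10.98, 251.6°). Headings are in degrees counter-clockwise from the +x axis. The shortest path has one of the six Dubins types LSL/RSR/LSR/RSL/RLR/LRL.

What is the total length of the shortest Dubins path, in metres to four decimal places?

Let ψ = atan2(Δy, Δx) = atan2(-5.22, 11.62) = -24.1908° be the start→goal bearing.
Normalize: d = |goal − start| / ρ = 12.738634/3.5 = 3.639610, α = (θ_start − ψ) mod 360° = 359.2908° = 6.270808 rad, β = (θ_goal − ψ) mod 360° = 275.7908° = 4.813458 rad.
Common terms: sin α = -0.012377, cos α = 0.999923, sin β = -0.994897, cos β = 0.100897, cos(α−β) = 0.113203, d² = 13.246759. Work in radians in the unit-radius frame; every candidate has L = ρ·(t + p + q).
LSL: p² = 2 + d² − 2cos(α−β) + 2d(sin α − sin β) = 22.172330; p = √p² = 4.708750; φ = atan2(cos β − cos α, d + sin α − sin β) = -0.192106 rad; t = (φ − α) mod 2π = 6.103456 rad, q = (β − φ) mod 2π = 5.005564 rad → L = 3.5·(6.103456 + 4.708750 + 5.005564) = 3.5·15.817771 = 55.362199 m
RSR: p² = 2 + d² − 2cos(α−β) + 2d(sin β − sin α) = 7.868375; p = √p² = 2.805062; φ = atan2(cos α − cos β, d − sin α + sin β) = 0.326259 rad; t = (α − φ) mod 2π = 5.944549 rad, q = (φ − β) mod 2π = 1.795986 rad → L = 3.5·(5.944549 + 2.805062 + 1.795986) = 3.5·10.545598 = 36.909592 m
LSR: p² = d² − 2 + 2cos(α−β) + 2d(sin α + sin β) = 4.140998; p = √p² = 2.034944; φ = atan2(−cos α − cos β, d + sin α + sin β) − atan2(−2, p) = 0.380648 rad; t = (φ − α) mod 2π = 0.393026 rad, q = (φ − β) mod 2π = 1.850376 rad → L = 3.5·(0.393026 + 2.034944 + 1.850376) = 3.5·4.278345 = 14.974209 m
RSL: p² = d² − 2 + 2cos(α−β) − 2d(sin α + sin β) = 18.805333; p = √p² = 4.336512; φ = atan2(cos α + cos β, d − sin α − sin β) − atan2(2, p) = -0.199522 rad; t = (α − φ) mod 2π = 0.187145 rad, q = (β − φ) mod 2π = 5.012981 rad → L = 3.5·(0.187145 + 4.336512 + 5.012981) = 3.5·9.536637 = 33.378230 m
RLR: c = (6 − d² + 2cos(α−β) + 2d(sin α − sin β))/8 = 0.016453; p = 2π − arccos c = 4.728843 rad; φ = atan2(cos α − cos β, d − sin α + sin β) = 0.326259 rad; t = (α − φ + p/2) mod 2π = 2.025785 rad, q = (α − β − t + p) mod 2π = 4.160407 rad → L = 3.5·(2.025785 + 4.728843 + 4.160407) = 3.5·10.915036 = 38.202625 m
LRL: c = (6 − d² + 2cos(α−β) − 2d(sin α − sin β))/8 = -1.771541, |c| > 1 → infeasible
Shortest: LSR with L = 14.974209 m ≈ 14.9742 m

14.9742 m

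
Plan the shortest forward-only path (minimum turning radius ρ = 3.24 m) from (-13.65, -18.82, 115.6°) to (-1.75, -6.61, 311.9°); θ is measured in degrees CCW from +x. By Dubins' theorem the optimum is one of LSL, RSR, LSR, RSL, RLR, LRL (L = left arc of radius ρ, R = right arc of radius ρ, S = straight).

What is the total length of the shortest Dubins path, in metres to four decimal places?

Let ψ = atan2(Δy, Δx) = atan2(12.21, 11.90) = 45.7367° be the start→goal bearing.
Normalize: d = |goal − start| / ρ = 17.049754/3.24 = 5.262270, α = (θ_start − ψ) mod 360° = 69.8633° = 1.219345 rad, β = (θ_goal − ψ) mod 360° = 266.1633° = 4.645427 rad.
Common terms: sin α = 0.938874, cos α = 0.344260, sin β = -0.997759, cos β = -0.066912, cos(α−β) = -0.959805, d² = 27.691482. Work in radians in the unit-radius frame; every candidate has L = ρ·(t + p + q).
LSL: p² = 2 + d² − 2cos(α−β) + 2d(sin α − sin β) = 51.993263; p = √p² = 7.210635; φ = atan2(cos β − cos α, d + sin α − sin β) = -0.057054 rad; t = (φ − α) mod 2π = 5.006786 rad, q = (β − φ) mod 2π = 4.702481 rad → L = 3.24·(5.006786 + 7.210635 + 4.702481) = 3.24·16.919902 = 54.820483 m
RSR: p² = 2 + d² − 2cos(α−β) + 2d(sin β − sin α) = 11.228921; p = √p² = 3.350958; φ = atan2(cos α − cos β, d − sin α + sin β) = 0.123013 rad; t = (α − φ) mod 2π = 1.096332 rad, q = (φ − β) mod 2π = 1.760772 rad → L = 3.24·(1.096332 + 3.350958 + 1.760772) = 3.24·6.208062 = 20.114122 m
LSR: p² = d² − 2 + 2cos(α−β) + 2d(sin α + sin β) = 23.152137; p = √p² = 4.811667; φ = atan2(−cos α − cos β, d + sin α + sin β) − atan2(−2, p) = 0.340679 rad; t = (φ − α) mod 2π = 5.404519 rad, q = (φ − β) mod 2π = 1.978437 rad → L = 3.24·(5.404519 + 4.811667 + 1.978437) = 3.24·12.194623 = 39.510579 m
RSL: p² = d² − 2 + 2cos(α−β) − 2d(sin α + sin β) = 24.391605; p = √p² = 4.938786; φ = atan2(cos α + cos β, d − sin α − sin β) − atan2(2, p) = -0.332698 rad; t = (α − φ) mod 2π = 1.552044 rad, q = (β − φ) mod 2π = 4.978125 rad → L = 3.24·(1.552044 + 4.938786 + 4.978125) = 3.24·11.468955 = 37.159413 m
RLR: c = (6 − d² + 2cos(α−β) + 2d(sin α − sin β))/8 = -0.403615; p = 2π − arccos c = 4.296924 rad; φ = atan2(cos α − cos β, d − sin α + sin β) = 0.123013 rad; t = (α − φ + p/2) mod 2π = 3.244795 rad, q = (α − β − t + p) mod 2π = 3.909234 rad → L = 3.24·(3.244795 + 4.296924 + 3.909234) = 3.24·11.450952 = 37.101086 m
LRL: c = (6 − d² + 2cos(α−β) − 2d(sin α − sin β))/8 = -5.499158, |c| > 1 → infeasible
Shortest: RSR with L = 20.114122 m ≈ 20.1141 m

20.1141 m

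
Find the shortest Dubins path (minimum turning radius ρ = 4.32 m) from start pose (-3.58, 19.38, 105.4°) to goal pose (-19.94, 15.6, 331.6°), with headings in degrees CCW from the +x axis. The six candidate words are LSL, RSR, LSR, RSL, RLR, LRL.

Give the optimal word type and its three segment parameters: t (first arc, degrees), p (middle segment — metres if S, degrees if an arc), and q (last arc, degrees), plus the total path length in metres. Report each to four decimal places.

Let ψ = atan2(Δy, Δx) = atan2(-3.78, -16.36) = -166.9900° be the start→goal bearing.
Normalize: d = |goal − start| / ρ = 16.791009/4.32 = 3.886808, α = (θ_start − ψ) mod 360° = 272.3900° = 4.754103 rad, β = (θ_goal − ψ) mod 360° = 138.5900° = 2.418852 rad.
Common terms: sin α = -0.999130, cos α = 0.041702, sin β = 0.661442, cos β = -0.749996, cos(α−β) = -0.692143, d² = 15.107275. Work in radians in the unit-radius frame; every candidate has L = ρ·(t + p + q).
LSL: p² = 2 + d² − 2cos(α−β) + 2d(sin α − sin β) = 5.582910; p = √p² = 2.362818; φ = atan2(cos β − cos α, d + sin α − sin β) = -0.341674 rad; t = (φ − α) mod 2π = 1.187408 rad, q = (β − φ) mod 2π = 2.760527 rad → L = 4.32·(1.187408 + 2.362818 + 2.760527) = 4.32·6.310753 = 27.262453 m
RSR: p² = 2 + d² − 2cos(α−β) + 2d(sin β − sin α) = 31.400212; p = √p² = 5.603589; φ = atan2(cos α − cos β, d − sin α + sin β) = 0.141758 rad; t = (α − φ) mod 2π = 4.612345 rad, q = (φ − β) mod 2π = 4.006091 rad → L = 4.32·(4.612345 + 5.603589 + 4.006091) = 4.32·14.222025 = 61.439148 m
LSR: p² = d² − 2 + 2cos(α−β) + 2d(sin α + sin β) = 9.097933; p = √p² = 3.016278; φ = atan2(−cos α − cos β, d + sin α + sin β) − atan2(−2, p) = 0.782489 rad; t = (φ − α) mod 2π = 2.311571 rad, q = (φ − β) mod 2π = 4.646822 rad → L = 4.32·(2.311571 + 3.016278 + 4.646822) = 4.32·9.974671 = 43.090577 m
RSL: p² = d² − 2 + 2cos(α−β) − 2d(sin α + sin β) = 14.348043; p = √p² = 3.787881; φ = atan2(cos α + cos β, d − sin α − sin β) − atan2(2, p) = -0.651914 rad; t = (α − φ) mod 2π = 5.406017 rad, q = (β − φ) mod 2π = 3.070767 rad → L = 4.32·(5.406017 + 3.787881 + 3.070767) = 4.32·12.264665 = 52.983352 m
RLR: c = (6 − d² + 2cos(α−β) + 2d(sin α − sin β))/8 = -2.925027, |c| > 1 → infeasible
LRL: c = (6 − d² + 2cos(α−β) − 2d(sin α − sin β))/8 = 0.302136; p = 2π − arccos c = 5.019322 rad; φ = atan2(cos β − cos α, d + sin α − sin β) = -0.341674 rad; t = (φ − α + p/2) mod 2π = 3.697069 rad, q = (β − α − t + p) mod 2π = 5.270188 rad → L = 4.32·(3.697069 + 5.019322 + 5.270188) = 4.32·13.986579 = 60.422019 m
Shortest: LSL with L = 27.262453 m ≈ 27.2625 m
Convert LSL to answer units (arcs ×180/π): t = 1.187408·180/π = 68.0335°, p = ρ·p = 4.32·2.362818 = 10.2074 m, q = 2.760527·180/π = 158.1665°, L = 27.2625 m.

LSL: t = 68.0335°, p = 10.2074 m, q = 158.1665°, L = 27.2625 m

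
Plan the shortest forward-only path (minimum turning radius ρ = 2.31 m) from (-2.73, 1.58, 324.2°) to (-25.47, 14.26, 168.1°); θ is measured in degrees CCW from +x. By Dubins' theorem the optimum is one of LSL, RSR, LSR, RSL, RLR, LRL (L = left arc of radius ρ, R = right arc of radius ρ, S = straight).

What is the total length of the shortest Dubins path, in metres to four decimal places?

Let ψ = atan2(Δy, Δx) = atan2(12.68, -22.74) = 150.8556° be the start→goal bearing.
Normalize: d = |goal − start| / ρ = 26.036321/2.31 = 11.271135, α = (θ_start − ψ) mod 360° = 173.3444° = 3.025430 rad, β = (θ_goal − ψ) mod 360° = 17.2444° = 0.300971 rad.
Common terms: sin α = 0.115901, cos α = -0.993261, sin β = 0.296448, cos β = 0.955049, cos(α−β) = -0.914254, d² = 127.038474. Work in radians in the unit-radius frame; every candidate has L = ρ·(t + p + q).
LSL: p² = 2 + d² − 2cos(α−β) + 2d(sin α − sin β) = 126.797058; p = √p² = 11.260420; φ = atan2(cos β − cos α, d + sin α − sin β) = 0.173898 rad; t = (φ − α) mod 2π = 3.431653 rad, q = (β − φ) mod 2π = 0.127073 rad → L = 2.31·(3.431653 + 11.260420 + 0.127073) = 2.31·14.819146 = 34.232228 m
RSR: p² = 2 + d² − 2cos(α−β) + 2d(sin β − sin α) = 134.936906; p = √p² = 11.616235; φ = atan2(cos α − cos β, d − sin α + sin β) = -0.168519 rad; t = (α − φ) mod 2π = 3.193950 rad, q = (φ − β) mod 2π = 5.813695 rad → L = 2.31·(3.193950 + 11.616235 + 5.813695) = 2.31·20.623879 = 47.641160 m
LSR: p² = d² − 2 + 2cos(α−β) + 2d(sin α + sin β) = 132.505255; p = √p² = 11.511093; φ = atan2(−cos α − cos β, d + sin α + sin β) − atan2(−2, p) = 0.175299 rad; t = (φ − α) mod 2π = 3.433054 rad, q = (φ − β) mod 2π = 6.157513 rad → L = 2.31·(3.433054 + 11.511093 + 6.157513) = 2.31·21.101659 = 48.744833 m
RSL: p² = d² − 2 + 2cos(α−β) − 2d(sin α + sin β) = 113.914677; p = √p² = 10.673082; φ = atan2(cos α + cos β, d − sin α − sin β) − atan2(2, p) = -0.188758 rad; t = (α − φ) mod 2π = 3.214188 rad, q = (β − φ) mod 2π = 0.489729 rad → L = 2.31·(3.214188 + 10.673082 + 0.489729) = 2.31·14.376999 = 33.210868 m
RLR: c = (6 − d² + 2cos(α−β) + 2d(sin α − sin β))/8 = -15.867113, |c| > 1 → infeasible
LRL: c = (6 − d² + 2cos(α−β) − 2d(sin α − sin β))/8 = -14.849632, |c| > 1 → infeasible
Shortest: RSL with L = 33.210868 m ≈ 33.2109 m

33.2109 m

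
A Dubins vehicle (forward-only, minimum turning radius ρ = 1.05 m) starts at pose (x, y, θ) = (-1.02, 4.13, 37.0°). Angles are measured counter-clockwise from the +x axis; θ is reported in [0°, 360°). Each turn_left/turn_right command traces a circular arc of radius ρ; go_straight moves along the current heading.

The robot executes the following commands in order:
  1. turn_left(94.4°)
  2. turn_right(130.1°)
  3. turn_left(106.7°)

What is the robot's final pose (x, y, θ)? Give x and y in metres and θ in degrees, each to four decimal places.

set_pose: (x, y, θ) = (-1.0200, 4.1300, 37.0000°), ρ = 1.05
turn_left(94.4°): centre at ρ to the left, rotate +94.4° → (-0.8643, 5.6629, 131.4000°)
turn_right(130.1°): centre at ρ to the right, rotate −130.1° → (-0.1005, 7.4071, 1.3000°)
turn_left(106.7°): centre at ρ to the left, rotate +106.7° → (0.8743, 8.7812, 108.0000°)

(0.8743, 8.7812, 108.0000°)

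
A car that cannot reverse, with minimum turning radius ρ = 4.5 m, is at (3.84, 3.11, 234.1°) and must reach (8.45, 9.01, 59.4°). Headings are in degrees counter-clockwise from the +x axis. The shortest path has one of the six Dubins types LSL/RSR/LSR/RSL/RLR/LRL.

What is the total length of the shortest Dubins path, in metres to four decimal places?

28.6344 m

Let ψ = atan2(Δy, Δx) = atan2(5.90, 4.61) = 51.9975° be the start→goal bearing.
Normalize: d = |goal − start| / ρ = 7.487463/4.5 = 1.663881, α = (θ_start − ψ) mod 360° = 182.1025° = 3.178288 rad, β = (θ_goal − ψ) mod 360° = 7.4025° = 0.129198 rad.
Common terms: sin α = -0.036687, cos α = -0.999327, sin β = 0.128839, cos β = 0.991666, cos(α−β) = -0.995725, d² = 2.768499. Work in radians in the unit-radius frame; every candidate has L = ρ·(t + p + q).
LSL: p² = 2 + d² − 2cos(α−β) + 2d(sin α − sin β) = 6.209116; p = √p² = 2.491810; φ = atan2(cos β − cos α, d + sin α − sin β) = 0.925655 rad; t = (φ − α) mod 2π = 4.030552 rad, q = (β − φ) mod 2π = 5.486729 rad → L = 4.5·(4.030552 + 2.491810 + 5.486729) = 4.5·12.009090 = 54.040906 m
RSR: p² = 2 + d² − 2cos(α−β) + 2d(sin β − sin α) = 7.310780; p = √p² = 2.703845; φ = atan2(cos α − cos β, d − sin α + sin β) = -0.827668 rad; t = (α − φ) mod 2π = 4.005957 rad, q = (φ − β) mod 2π = 5.326319 rad → L = 4.5·(4.005957 + 2.703845 + 5.326319) = 4.5·12.036121 = 54.162544 m
LSR: p² = d² − 2 + 2cos(α−β) + 2d(sin α + sin β) = -0.916292 < 0 → infeasible
RSL: p² = d² − 2 + 2cos(α−β) − 2d(sin α + sin β) = -1.529609 < 0 → infeasible
RLR: c = (6 − d² + 2cos(α−β) + 2d(sin α − sin β))/8 = 0.086153; p = 2π − arccos c = 4.798648 rad; φ = atan2(cos α − cos β, d − sin α + sin β) = -0.827668 rad; t = (α − φ + p/2) mod 2π = 0.122096 rad, q = (α − β − t + p) mod 2π = 1.442458 rad → L = 4.5·(0.122096 + 4.798648 + 1.442458) = 4.5·6.363202 = 28.634408 m
LRL: c = (6 − d² + 2cos(α−β) − 2d(sin α − sin β))/8 = 0.223860; p = 2π − arccos c = 4.938163 rad; φ = atan2(cos β − cos α, d + sin α − sin β) = 0.925655 rad; t = (φ − α + p/2) mod 2π = 0.216448 rad, q = (β − α − t + p) mod 2π = 1.672625 rad → L = 4.5·(0.216448 + 4.938163 + 1.672625) = 4.5·6.827235 = 30.722558 m
Shortest: RLR with L = 28.634408 m ≈ 28.6344 m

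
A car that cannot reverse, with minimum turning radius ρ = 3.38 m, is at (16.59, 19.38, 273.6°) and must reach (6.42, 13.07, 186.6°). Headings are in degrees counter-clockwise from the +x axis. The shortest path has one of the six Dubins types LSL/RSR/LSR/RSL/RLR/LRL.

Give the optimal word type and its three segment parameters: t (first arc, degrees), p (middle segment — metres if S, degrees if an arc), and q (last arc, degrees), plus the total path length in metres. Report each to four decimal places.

Let ψ = atan2(Δy, Δx) = atan2(-6.31, -10.17) = -148.1824° be the start→goal bearing.
Normalize: d = |goal − start| / ρ = 11.968500/3.38 = 3.540976, α = (θ_start − ψ) mod 360° = 61.7824° = 1.078306 rad, β = (θ_goal − ψ) mod 360° = 334.7824° = 5.843055 rad.
Common terms: sin α = 0.881158, cos α = 0.472822, sin β = -0.426058, cos β = 0.904696, cos(α−β) = 0.052336, d² = 12.538514. Work in radians in the unit-radius frame; every candidate has L = ρ·(t + p + q).
LSL: p² = 2 + d² − 2cos(α−β) + 2d(sin α − sin β) = 23.691482; p = √p² = 4.867390; φ = atan2(cos β − cos α, d + sin α − sin β) = 0.088845 rad; t = (φ − α) mod 2π = 5.293724 rad, q = (β − φ) mod 2π = 5.754210 rad → L = 3.38·(5.293724 + 4.867390 + 5.754210) = 3.38·15.915324 = 53.793794 m
RSR: p² = 2 + d² − 2cos(α−β) + 2d(sin β − sin α) = 5.176202; p = √p² = 2.275127; φ = atan2(cos α − cos β, d − sin α + sin β) = -0.190983 rad; t = (α − φ) mod 2π = 1.269289 rad, q = (φ − β) mod 2π = 0.249148 rad → L = 3.38·(1.269289 + 2.275127 + 0.249148) = 3.38·3.793563 = 12.822244 m
LSR: p² = d² − 2 + 2cos(α−β) + 2d(sin α + sin β) = 13.866185; p = √p² = 3.723733; φ = atan2(−cos α − cos β, d + sin α + sin β) − atan2(−2, p) = 0.160921 rad; t = (φ − α) mod 2π = 5.365800 rad, q = (φ − β) mod 2π = 0.601051 rad → L = 3.38·(5.365800 + 3.723733 + 0.601051) = 3.38·9.690584 = 32.754174 m
RSL: p² = d² − 2 + 2cos(α−β) − 2d(sin α + sin β) = 7.420187; p = √p² = 2.724002; φ = atan2(cos α + cos β, d − sin α − sin β) − atan2(2, p) = -0.213470 rad; t = (α − φ) mod 2π = 1.291775 rad, q = (β − φ) mod 2π = 6.056524 rad → L = 3.38·(1.291775 + 2.724002 + 6.056524) = 3.38·10.072302 = 34.044380 m
RLR: c = (6 − d² + 2cos(α−β) + 2d(sin α − sin β))/8 = 0.352975; p = 2π − arccos c = 5.073138 rad; φ = atan2(cos α − cos β, d − sin α + sin β) = -0.190983 rad; t = (α − φ + p/2) mod 2π = 3.805858 rad, q = (α − β − t + p) mod 2π = 2.785716 rad → L = 3.38·(3.805858 + 5.073138 + 2.785716) = 3.38·11.664712 = 39.426725 m
LRL: c = (6 − d² + 2cos(α−β) − 2d(sin α − sin β))/8 = -1.961435, |c| > 1 → infeasible
Shortest: RSR with L = 12.822244 m ≈ 12.8222 m
Convert RSR to answer units (arcs ×180/π): t = 1.269289·180/π = 72.7249°, p = ρ·p = 3.38·2.275127 = 7.6899 m, q = 0.249148·180/π = 14.2751°, L = 12.8222 m.

RSR: t = 72.7249°, p = 7.6899 m, q = 14.2751°, L = 12.8222 m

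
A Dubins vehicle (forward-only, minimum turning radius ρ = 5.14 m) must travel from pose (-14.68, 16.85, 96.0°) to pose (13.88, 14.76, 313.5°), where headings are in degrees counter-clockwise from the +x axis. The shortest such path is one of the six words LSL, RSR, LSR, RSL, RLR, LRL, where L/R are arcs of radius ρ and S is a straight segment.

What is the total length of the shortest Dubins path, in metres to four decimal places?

33.4447 m

Let ψ = atan2(Δy, Δx) = atan2(-2.09, 28.56) = -4.1854° be the start→goal bearing.
Normalize: d = |goal − start| / ρ = 28.636370/5.14 = 5.571278, α = (θ_start − ψ) mod 360° = 100.1854° = 1.748565 rad, β = (θ_goal − ψ) mod 360° = 317.6854° = 5.544656 rad.
Common terms: sin α = 0.984241, cos α = -0.176834, sin β = -0.673201, cos β = 0.739460, cos(α−β) = -0.793353, d² = 31.039141. Work in radians in the unit-radius frame; every candidate has L = ρ·(t + p + q).
LSL: p² = 2 + d² − 2cos(α−β) + 2d(sin α − sin β) = 53.093985; p = √p² = 7.286562; φ = atan2(cos β − cos α, d + sin α − sin β) = 0.126085 rad; t = (φ − α) mod 2π = 4.660705 rad, q = (β − φ) mod 2π = 5.418571 rad → L = 5.14·(4.660705 + 7.286562 + 5.418571) = 5.14·17.365838 = 89.260409 m
RSR: p² = 2 + d² − 2cos(α−β) + 2d(sin β − sin α) = 16.157711; p = √p² = 4.019666; φ = atan2(cos α − cos β, d − sin α + sin β) = -0.229975 rad; t = (α − φ) mod 2π = 1.978540 rad, q = (φ − β) mod 2π = 0.508555 rad → L = 5.14·(1.978540 + 4.019666 + 0.508555) = 5.14·6.506760 = 33.444745 m
LSR: p² = d² − 2 + 2cos(α−β) + 2d(sin α + sin β) = 30.918213; p = √p² = 5.560415; φ = atan2(−cos α − cos β, d + sin α + sin β) − atan2(−2, p) = 0.249920 rad; t = (φ − α) mod 2π = 4.784540 rad, q = (φ − β) mod 2π = 0.988449 rad → L = 5.14·(4.784540 + 5.560415 + 0.988449) = 5.14·11.333404 = 58.253699 m
RSL: p² = d² − 2 + 2cos(α−β) − 2d(sin α + sin β) = 23.986657; p = √p² = 4.897617; φ = atan2(cos α + cos β, d − sin α − sin β) − atan2(2, p) = -0.281141 rad; t = (α − φ) mod 2π = 2.029706 rad, q = (β − φ) mod 2π = 5.825797 rad → L = 5.14·(2.029706 + 4.897617 + 5.825797) = 5.14·12.753121 = 65.551040 m
RLR: c = (6 − d² + 2cos(α−β) + 2d(sin α − sin β))/8 = -1.019714, |c| > 1 → infeasible
LRL: c = (6 − d² + 2cos(α−β) − 2d(sin α − sin β))/8 = -5.636748, |c| > 1 → infeasible
Shortest: RSR with L = 33.444745 m ≈ 33.4447 m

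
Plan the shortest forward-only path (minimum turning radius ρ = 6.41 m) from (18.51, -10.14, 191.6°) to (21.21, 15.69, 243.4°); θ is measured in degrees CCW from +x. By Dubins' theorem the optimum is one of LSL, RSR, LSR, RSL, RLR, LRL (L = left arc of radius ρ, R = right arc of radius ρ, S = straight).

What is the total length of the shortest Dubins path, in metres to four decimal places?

Let ψ = atan2(Δy, Δx) = atan2(25.83, 2.70) = 84.0326° be the start→goal bearing.
Normalize: d = |goal − start| / ρ = 25.970732/6.41 = 4.051596, α = (θ_start − ψ) mod 360° = 107.5674° = 1.877406 rad, β = (θ_goal − ψ) mod 360° = 159.3674° = 2.781486 rad.
Common terms: sin α = 0.953362, cos α = -0.301828, sin β = 0.352374, cos β = -0.935859, cos(α−β) = 0.618408, d² = 16.415432. Work in radians in the unit-radius frame; every candidate has L = ρ·(t + p + q).
LSL: p² = 2 + d² − 2cos(α−β) + 2d(sin α − sin β) = 22.048542; p = √p² = 4.695588; φ = atan2(cos β − cos α, d + sin α − sin β) = -0.135441 rad; t = (φ − α) mod 2π = 4.270339 rad, q = (β − φ) mod 2π = 2.916927 rad → L = 6.41·(4.270339 + 4.695588 + 2.916927) = 6.41·11.882853 = 76.169090 m
RSR: p² = 2 + d² − 2cos(α−β) + 2d(sin β − sin α) = 12.308687; p = √p² = 3.508374; φ = atan2(cos α − cos β, d − sin α + sin β) = 0.181718 rad; t = (α − φ) mod 2π = 1.695688 rad, q = (φ − β) mod 2π = 3.683417 rad → L = 6.41·(1.695688 + 3.508374 + 3.683417) = 6.41·8.887479 = 56.968738 m
LSR: p² = d² − 2 + 2cos(α−β) + 2d(sin α + sin β) = 26.232878; p = √p² = 5.121804; φ = atan2(−cos α − cos β, d + sin α + sin β) − atan2(−2, p) = 0.599322 rad; t = (φ − α) mod 2π = 5.005102 rad, q = (φ − β) mod 2π = 4.101021 rad → L = 6.41·(5.005102 + 5.121804 + 4.101021) = 6.41·14.227927 = 91.201015 m
RSL: p² = d² − 2 + 2cos(α−β) − 2d(sin α + sin β) = 5.071619; p = √p² = 2.252025; φ = atan2(cos α + cos β, d − sin α − sin β) − atan2(2, p) = -1.149670 rad; t = (α − φ) mod 2π = 3.027076 rad, q = (β − φ) mod 2π = 3.931157 rad → L = 6.41·(3.027076 + 2.252025 + 3.931157) = 6.41·9.210258 = 59.037756 m
RLR: c = (6 − d² + 2cos(α−β) + 2d(sin α − sin β))/8 = -0.538586; p = 2π − arccos c = 4.143631 rad; φ = atan2(cos α − cos β, d − sin α + sin β) = 0.181718 rad; t = (α − φ + p/2) mod 2π = 3.767504 rad, q = (α − β − t + p) mod 2π = 5.755232 rad → L = 6.41·(3.767504 + 4.143631 + 5.755232) = 6.41·13.666367 = 87.601412 m
LRL: c = (6 − d² + 2cos(α−β) − 2d(sin α − sin β))/8 = -1.756068, |c| > 1 → infeasible
Shortest: RSR with L = 56.968738 m ≈ 56.9687 m

56.9687 m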